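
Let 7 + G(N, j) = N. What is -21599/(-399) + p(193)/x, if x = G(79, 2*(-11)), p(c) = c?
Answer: 544045/9576 ≈ 56.813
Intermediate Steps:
G(N, j) = -7 + N
x = 72 (x = -7 + 79 = 72)
-21599/(-399) + p(193)/x = -21599/(-399) + 193/72 = -21599*(-1/399) + 193*(1/72) = 21599/399 + 193/72 = 544045/9576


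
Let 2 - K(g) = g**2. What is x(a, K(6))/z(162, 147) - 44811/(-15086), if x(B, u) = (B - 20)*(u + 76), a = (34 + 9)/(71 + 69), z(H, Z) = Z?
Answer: -4908678/1848035 ≈ -2.6562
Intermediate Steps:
K(g) = 2 - g**2
a = 43/140 ≈ 0.30714
x(B, u) = (-20 + B)*(76 + u)
x(a, K(6))/z(162, 147) - 44811/(-15086) = (-1520 - 20*(2 - 1*6**2) + 76*(43/140) + 43*(2 - 1*6**2)/140)/147 - 44811/(-15086) = (-1520 - 20*(2 - 1*36) + 817/35 + 43*(2 - 1*36)/140)*(1/147) - 44811*(-1/15086) = (-1520 - 20*(2 - 36) + 817/35 + 43*(2 - 36)/140)*(1/147) + 44811/15086 = (-1520 - 20*(-34) + 817/35 + (43/140)*(-34))*(1/147) + 44811/15086 = (-1520 + 680 + 817/35 - 731/70)*(1/147) + 44811/15086 = -8271/10*1/147 + 44811/15086 = -2757/490 + 44811/15086 = -4908678/1848035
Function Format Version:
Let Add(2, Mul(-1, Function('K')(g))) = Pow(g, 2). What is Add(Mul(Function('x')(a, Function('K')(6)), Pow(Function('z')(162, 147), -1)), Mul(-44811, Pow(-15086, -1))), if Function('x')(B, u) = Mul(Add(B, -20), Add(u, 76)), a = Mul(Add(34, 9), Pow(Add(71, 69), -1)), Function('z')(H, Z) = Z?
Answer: Rational(-4908678, 1848035) ≈ -2.6562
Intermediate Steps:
Function('K')(g) = Add(2, Mul(-1, Pow(g, 2)))
a = Rational(43, 140) (a = Mul(43, Pow(140, -1)) = Mul(43, Rational(1, 140)) = Rational(43, 140) ≈ 0.30714)
Function('x')(B, u) = Mul(Add(-20, B), Add(76, u))
Add(Mul(Function('x')(a, Function('K')(6)), Pow(Function('z')(162, 147), -1)), Mul(-44811, Pow(-15086, -1))) = Add(Mul(Add(-1520, Mul(-20, Add(2, Mul(-1, Pow(6, 2)))), Mul(76, Rational(43, 140)), Mul(Rational(43, 140), Add(2, Mul(-1, Pow(6, 2))))), Pow(147, -1)), Mul(-44811, Pow(-15086, -1))) = Add(Mul(Add(-1520, Mul(-20, Add(2, Mul(-1, 36))), Rational(817, 35), Mul(Rational(43, 140), Add(2, Mul(-1, 36)))), Rational(1, 147)), Mul(-44811, Rational(-1, 15086))) = Add(Mul(Add(-1520, Mul(-20, Add(2, -36)), Rational(817, 35), Mul(Rational(43, 140), Add(2, -36))), Rational(1, 147)), Rational(44811, 15086)) = Add(Mul(Add(-1520, Mul(-20, -34), Rational(817, 35), Mul(Rational(43, 140), -34)), Rational(1, 147)), Rational(44811, 15086)) = Add(Mul(Add(-1520, 680, Rational(817, 35), Rational(-731, 70)), Rational(1, 147)), Rational(44811, 15086)) = Add(Mul(Rational(-8271, 10), Rational(1, 147)), Rational(44811, 15086)) = Add(Rational(-2757, 490), Rational(44811, 15086)) = Rational(-4908678, 1848035)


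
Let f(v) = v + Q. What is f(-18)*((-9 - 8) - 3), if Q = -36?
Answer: 1080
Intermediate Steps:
f(v) = -36 + v (f(v) = v - 36 = -36 + v)
f(-18)*((-9 - 8) - 3) = (-36 - 18)*((-9 - 8) - 3) = -54*(-17 - 3) = -54*(-20) = 1080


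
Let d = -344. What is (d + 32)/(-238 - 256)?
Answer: 12/19 ≈ 0.63158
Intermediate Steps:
(d + 32)/(-238 - 256) = (-344 + 32)/(-238 - 256) = -312/(-494) = -312*(-1/494) = 12/19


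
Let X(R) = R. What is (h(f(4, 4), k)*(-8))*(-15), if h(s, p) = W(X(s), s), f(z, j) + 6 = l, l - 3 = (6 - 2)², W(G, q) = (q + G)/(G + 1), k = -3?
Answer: 1560/7 ≈ 222.86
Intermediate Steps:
W(G, q) = (G + q)/(1 + G)
l = 19 (l = 3 + (6 - 2)² = 3 + 4² = 3 + 16 = 19)
f(z, j) = 13 (f(z, j) = -6 + 19 = 13)
h(s, p) = 2*s/(1 + s) (h(s, p) = (s + s)/(1 + s) = (2*s)/(1 + s) = 2*s/(1 + s))
(h(f(4, 4), k)*(-8))*(-15) = ((2*13/(1 + 13))*(-8))*(-15) = ((2*13/14)*(-8))*(-15) = ((2*13*(1/14))*(-8))*(-15) = ((13/7)*(-8))*(-15) = -104/7*(-15) = 1560/7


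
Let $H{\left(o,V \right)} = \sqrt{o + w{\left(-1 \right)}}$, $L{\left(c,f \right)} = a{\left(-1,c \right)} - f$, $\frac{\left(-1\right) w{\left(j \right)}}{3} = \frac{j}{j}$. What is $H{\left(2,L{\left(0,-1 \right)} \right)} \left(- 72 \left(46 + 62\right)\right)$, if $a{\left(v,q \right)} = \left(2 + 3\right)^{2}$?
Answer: $- 7776 i \approx - 7776.0 i$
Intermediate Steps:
$w{\left(j \right)} = -3$ ($w{\left(j \right)} = - 3 \frac{j}{j} = \left(-3\right) 1 = -3$)
$a{\left(v,q \right)} = 25$ ($a{\left(v,q \right)} = 5^{2} = 25$)
$L{\left(c,f \right)} = 25 - f$
$H{\left(o,V \right)} = \sqrt{-3 + o}$ ($H{\left(o,V \right)} = \sqrt{o - 3} = \sqrt{-3 + o}$)
$H{\left(2,L{\left(0,-1 \right)} \right)} \left(- 72 \left(46 + 62\right)\right) = \sqrt{-3 + 2} \left(- 72 \left(46 + 62\right)\right) = \sqrt{-1} \left(\left(-72\right) 108\right) = i \left(-7776\right) = - 7776 i$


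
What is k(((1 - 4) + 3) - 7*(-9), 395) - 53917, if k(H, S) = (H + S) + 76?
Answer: -53383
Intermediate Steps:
k(H, S) = 76 + H + S
k(((1 - 4) + 3) - 7*(-9), 395) - 53917 = (76 + (((1 - 4) + 3) - 7*(-9)) + 395) - 53917 = (76 + ((-3 + 3) + 63) + 395) - 53917 = (76 + (0 + 63) + 395) - 53917 = (76 + 63 + 395) - 53917 = 534 - 53917 = -53383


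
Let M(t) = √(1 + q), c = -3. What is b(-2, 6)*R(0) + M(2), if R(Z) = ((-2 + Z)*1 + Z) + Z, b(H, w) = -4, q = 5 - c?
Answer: 11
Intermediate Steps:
q = 8 (q = 5 - 1*(-3) = 5 + 3 = 8)
M(t) = 3 (M(t) = √(1 + 8) = √9 = 3)
R(Z) = -2 + 3*Z (R(Z) = ((-2 + Z) + Z) + Z = (-2 + 2*Z) + Z = -2 + 3*Z)
b(-2, 6)*R(0) + M(2) = -4*(-2 + 3*0) + 3 = -4*(-2 + 0) + 3 = -4*(-2) + 3 = 8 + 3 = 11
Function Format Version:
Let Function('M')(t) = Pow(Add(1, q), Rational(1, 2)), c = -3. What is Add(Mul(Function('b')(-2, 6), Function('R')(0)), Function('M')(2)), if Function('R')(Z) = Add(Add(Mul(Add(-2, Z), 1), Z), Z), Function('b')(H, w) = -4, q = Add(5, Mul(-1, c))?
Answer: 11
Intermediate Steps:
q = 8 (q = Add(5, Mul(-1, -3)) = Add(5, 3) = 8)
Function('M')(t) = 3 (Function('M')(t) = Pow(Add(1, 8), Rational(1, 2)) = Pow(9, Rational(1, 2)) = 3)
Function('R')(Z) = Add(-2, Mul(3, Z)) (Function('R')(Z) = Add(Add(Add(-2, Z), Z), Z) = Add(Add(-2, Mul(2, Z)), Z) = Add(-2, Mul(3, Z)))
Add(Mul(Function('b')(-2, 6), Function('R')(0)), Function('M')(2)) = Add(Mul(-4, Add(-2, Mul(3, 0))), 3) = Add(Mul(-4, Add(-2, 0)), 3) = Add(Mul(-4, -2), 3) = Add(8, 3) = 11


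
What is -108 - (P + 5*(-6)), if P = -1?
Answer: -77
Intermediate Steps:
-108 - (P + 5*(-6)) = -108 - (-1 + 5*(-6)) = -108 - (-1 - 30) = -108 - 1*(-31) = -108 + 31 = -77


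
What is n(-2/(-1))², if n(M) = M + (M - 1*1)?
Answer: 9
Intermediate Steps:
n(M) = -1 + 2*M (n(M) = M + (M - 1) = M + (-1 + M) = -1 + 2*M)
n(-2/(-1))² = (-1 + 2*(-2/(-1)))² = (-1 + 2*(-2*(-1)))² = (-1 + 2*2)² = (-1 + 4)² = 3² = 9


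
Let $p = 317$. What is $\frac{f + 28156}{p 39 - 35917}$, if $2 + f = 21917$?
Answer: $- \frac{50071}{23554} \approx -2.1258$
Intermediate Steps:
$f = 21915$ ($f = -2 + 21917 = 21915$)
$\frac{f + 28156}{p 39 - 35917} = \frac{21915 + 28156}{317 \cdot 39 - 35917} = \frac{50071}{12363 - 35917} = \frac{50071}{-23554} = 50071 \left(- \frac{1}{23554}\right) = - \frac{50071}{23554}$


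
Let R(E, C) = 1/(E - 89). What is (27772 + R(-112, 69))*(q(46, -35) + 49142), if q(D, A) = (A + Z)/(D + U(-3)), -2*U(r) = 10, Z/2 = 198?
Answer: 11249096102293/8241 ≈ 1.3650e+9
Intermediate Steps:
Z = 396 (Z = 2*198 = 396)
U(r) = -5 (U(r) = -½*10 = -5)
R(E, C) = 1/(-89 + E)
q(D, A) = (396 + A)/(-5 + D) (q(D, A) = (A + 396)/(D - 5) = (396 + A)/(-5 + D))
(27772 + R(-112, 69))*(q(46, -35) + 49142) = (27772 + 1/(-89 - 112))*((396 - 35)/(-5 + 46) + 49142) = (27772 + 1/(-201))*(361/41 + 49142) = (27772 - 1/201)*((1/41)*361 + 49142) = 5582171*(361/41 + 49142)/201 = (5582171/201)*(2015183/41) = 11249096102293/8241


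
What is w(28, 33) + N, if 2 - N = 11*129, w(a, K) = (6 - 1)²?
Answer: -1392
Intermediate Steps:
w(a, K) = 25 (w(a, K) = 5² = 25)
N = -1417 (N = 2 - 11*129 = 2 - 1*1419 = 2 - 1419 = -1417)
w(28, 33) + N = 25 - 1417 = -1392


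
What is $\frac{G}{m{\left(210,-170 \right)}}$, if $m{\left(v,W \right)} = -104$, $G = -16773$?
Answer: $\frac{16773}{104} \approx 161.28$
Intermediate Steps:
$\frac{G}{m{\left(210,-170 \right)}} = - \frac{16773}{-104} = \left(-16773\right) \left(- \frac{1}{104}\right) = \frac{16773}{104}$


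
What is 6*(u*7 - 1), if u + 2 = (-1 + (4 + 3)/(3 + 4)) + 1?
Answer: -48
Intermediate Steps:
u = -1 (u = -2 + ((-1 + (4 + 3)/(3 + 4)) + 1) = -2 + ((-1 + 7/7) + 1) = -2 + ((-1 + 7*(1/7)) + 1) = -2 + ((-1 + 1) + 1) = -2 + (0 + 1) = -2 + 1 = -1)
6*(u*7 - 1) = 6*(-1*7 - 1) = 6*(-7 - 1) = 6*(-8) = -48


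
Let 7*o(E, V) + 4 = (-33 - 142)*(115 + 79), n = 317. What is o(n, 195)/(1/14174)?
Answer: -481263996/7 ≈ -6.8752e+7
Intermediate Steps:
o(E, V) = -33954/7 (o(E, V) = -4/7 + ((-33 - 142)*(115 + 79))/7 = -4/7 + (-175*194)/7 = -4/7 + (1/7)*(-33950) = -4/7 - 4850 = -33954/7)
o(n, 195)/(1/14174) = -33954/(7*(1/14174)) = -33954/(7*1/14174) = -33954/7*14174 = -481263996/7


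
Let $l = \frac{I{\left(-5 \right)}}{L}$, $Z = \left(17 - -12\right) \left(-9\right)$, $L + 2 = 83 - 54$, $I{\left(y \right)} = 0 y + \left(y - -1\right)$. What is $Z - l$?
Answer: $- \frac{7043}{27} \approx -260.85$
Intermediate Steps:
$I{\left(y \right)} = 1 + y$ ($I{\left(y \right)} = 0 + \left(y + 1\right) = 0 + \left(1 + y\right) = 1 + y$)
$L = 27$ ($L = -2 + \left(83 - 54\right) = -2 + 29 = 27$)
$Z = -261$ ($Z = \left(17 + 12\right) \left(-9\right) = 29 \left(-9\right) = -261$)
$l = - \frac{4}{27}$ ($l = \frac{1 - 5}{27} = \left(-4\right) \frac{1}{27} = - \frac{4}{27} \approx -0.14815$)
$Z - l = -261 - - \frac{4}{27} = -261 + \frac{4}{27} = - \frac{7043}{27}$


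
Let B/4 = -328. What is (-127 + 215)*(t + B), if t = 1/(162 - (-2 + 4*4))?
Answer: -4271850/37 ≈ -1.1546e+5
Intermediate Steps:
B = -1312 (B = 4*(-328) = -1312)
t = 1/148 (t = 1/(162 - (-2 + 16)) = 1/(162 - 1*14) = 1/(162 - 14) = 1/148 ≈ 0.0067568)
(-127 + 215)*(t + B) = (-127 + 215)*(1/148 - 1312) = 88*(-194175/148) = -4271850/37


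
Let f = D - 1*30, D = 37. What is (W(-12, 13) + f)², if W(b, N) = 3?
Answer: 100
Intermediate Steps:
f = 7 (f = 37 - 1*30 = 37 - 30 = 7)
(W(-12, 13) + f)² = (3 + 7)² = 10² = 100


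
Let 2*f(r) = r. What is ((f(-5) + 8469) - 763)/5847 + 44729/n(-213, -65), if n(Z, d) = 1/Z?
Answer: -111411961831/11694 ≈ -9.5273e+6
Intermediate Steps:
f(r) = r/2
((f(-5) + 8469) - 763)/5847 + 44729/n(-213, -65) = (((½)*(-5) + 8469) - 763)/5847 + 44729/(1/(-213)) = ((-5/2 + 8469) - 763)*(1/5847) + 44729/(-1/213) = (16933/2 - 763)*(1/5847) + 44729*(-213) = (15407/2)*(1/5847) - 9527277 = 15407/11694 - 9527277 = -111411961831/11694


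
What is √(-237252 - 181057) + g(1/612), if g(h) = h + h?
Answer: 1/306 + I*√418309 ≈ 0.003268 + 646.77*I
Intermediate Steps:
g(h) = 2*h
√(-237252 - 181057) + g(1/612) = √(-237252 - 181057) + 2/612 = √(-418309) + 2*(1/612) = I*√418309 + 1/306 = 1/306 + I*√418309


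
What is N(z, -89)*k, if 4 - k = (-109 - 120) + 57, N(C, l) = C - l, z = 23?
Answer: 19712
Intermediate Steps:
k = 176 (k = 4 - ((-109 - 120) + 57) = 4 - (-229 + 57) = 4 - 1*(-172) = 4 + 172 = 176)
N(z, -89)*k = (23 - 1*(-89))*176 = (23 + 89)*176 = 112*176 = 19712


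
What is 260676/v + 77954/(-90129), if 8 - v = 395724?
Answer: -13585528067/8916371841 ≈ -1.5237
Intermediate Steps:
v = -395716 (v = 8 - 1*395724 = 8 - 395724 = -395716)
260676/v + 77954/(-90129) = 260676/(-395716) + 77954/(-90129) = 260676*(-1/395716) + 77954*(-1/90129) = -65169/98929 - 77954/90129 = -13585528067/8916371841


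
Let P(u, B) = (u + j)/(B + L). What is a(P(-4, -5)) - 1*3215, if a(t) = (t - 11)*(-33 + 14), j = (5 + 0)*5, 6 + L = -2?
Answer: -38679/13 ≈ -2975.3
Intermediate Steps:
L = -8 (L = -6 - 2 = -8)
j = 25 (j = 5*5 = 25)
P(u, B) = (25 + u)/(-8 + B) (P(u, B) = (u + 25)/(B - 8) = (25 + u)/(-8 + B))
a(t) = 209 - 19*t (a(t) = (-11 + t)*(-19) = 209 - 19*t)
a(P(-4, -5)) - 1*3215 = (209 - 19*(25 - 4)/(-8 - 5)) - 1*3215 = (209 - 19*21/(-13)) - 3215 = (209 - (-19)*21/13) - 3215 = (209 - 19*(-21/13)) - 3215 = (209 + 399/13) - 3215 = 3116/13 - 3215 = -38679/13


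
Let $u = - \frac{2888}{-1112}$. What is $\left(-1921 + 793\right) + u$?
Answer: $- \frac{156431}{139} \approx -1125.4$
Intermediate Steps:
$u = \frac{361}{139}$ ($u = \left(-2888\right) \left(- \frac{1}{1112}\right) = \frac{361}{139} \approx 2.5971$)
$\left(-1921 + 793\right) + u = \left(-1921 + 793\right) + \frac{361}{139} = -1128 + \frac{361}{139} = - \frac{156431}{139}$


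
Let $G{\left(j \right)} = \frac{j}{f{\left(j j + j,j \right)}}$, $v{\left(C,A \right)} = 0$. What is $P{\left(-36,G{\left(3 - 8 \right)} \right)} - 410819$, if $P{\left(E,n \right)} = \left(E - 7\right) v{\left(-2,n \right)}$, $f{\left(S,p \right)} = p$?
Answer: $-410819$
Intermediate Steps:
$G{\left(j \right)} = 1$ ($G{\left(j \right)} = \frac{j}{j} = 1$)
$P{\left(E,n \right)} = 0$ ($P{\left(E,n \right)} = \left(E - 7\right) 0 = \left(-7 + E\right) 0 = 0$)
$P{\left(-36,G{\left(3 - 8 \right)} \right)} - 410819 = 0 - 410819 = -410819$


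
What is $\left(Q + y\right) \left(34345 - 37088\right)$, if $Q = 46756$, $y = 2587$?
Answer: $-135347849$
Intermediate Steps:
$\left(Q + y\right) \left(34345 - 37088\right) = \left(46756 + 2587\right) \left(34345 - 37088\right) = 49343 \left(-2743\right) = -135347849$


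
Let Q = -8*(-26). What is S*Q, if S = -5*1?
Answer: -1040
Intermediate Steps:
S = -5
Q = 208
S*Q = -5*208 = -1040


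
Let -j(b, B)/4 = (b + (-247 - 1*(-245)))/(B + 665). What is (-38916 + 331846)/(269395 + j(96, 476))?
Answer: 334233130/307379319 ≈ 1.0874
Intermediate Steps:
j(b, B) = -4*(-2 + b)/(665 + B) (j(b, B) = -4*(b + (-247 - 1*(-245)))/(B + 665) = -4*(b + (-247 + 245))/(665 + B) = -4*(b - 2)/(665 + B) = -4*(-2 + b)/(665 + B))
(-38916 + 331846)/(269395 + j(96, 476)) = (-38916 + 331846)/(269395 + 4*(2 - 1*96)/(665 + 476)) = 292930/(269395 + 4*(2 - 96)/1141) = 292930/(269395 + 4*(1/1141)*(-94)) = 292930/(269395 - 376/1141) = 292930/(307379319/1141) = 292930*(1141/307379319) = 334233130/307379319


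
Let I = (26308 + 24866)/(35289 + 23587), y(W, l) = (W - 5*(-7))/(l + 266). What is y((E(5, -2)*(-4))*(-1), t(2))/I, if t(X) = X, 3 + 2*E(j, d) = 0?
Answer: 426851/3428658 ≈ 0.12450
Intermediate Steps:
E(j, d) = -3/2 (E(j, d) = -3/2 + (½)*0 = -3/2 + 0 = -3/2)
y(W, l) = (35 + W)/(266 + l) (y(W, l) = (W + 35)/(266 + l) = (35 + W)/(266 + l))
I = 25587/29438 (I = 51174/58876 = 51174*(1/58876) = 25587/29438 ≈ 0.86918)
y((E(5, -2)*(-4))*(-1), t(2))/I = ((35 - 3/2*(-4)*(-1))/(266 + 2))/(25587/29438) = ((35 + 6*(-1))/268)*(29438/25587) = ((35 - 6)/268)*(29438/25587) = ((1/268)*29)*(29438/25587) = (29/268)*(29438/25587) = 426851/3428658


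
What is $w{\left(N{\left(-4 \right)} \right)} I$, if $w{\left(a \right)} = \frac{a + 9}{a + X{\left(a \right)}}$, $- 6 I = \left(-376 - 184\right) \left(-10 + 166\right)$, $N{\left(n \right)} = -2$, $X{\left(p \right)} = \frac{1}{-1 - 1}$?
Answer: $-40768$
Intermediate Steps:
$X{\left(p \right)} = - \frac{1}{2}$ ($X{\left(p \right)} = \frac{1}{-2} = - \frac{1}{2}$)
$I = 14560$ ($I = - \frac{\left(-376 - 184\right) \left(-10 + 166\right)}{6} = - \frac{\left(-560\right) 156}{6} = \left(- \frac{1}{6}\right) \left(-87360\right) = 14560$)
$w{\left(a \right)} = \frac{9 + a}{- \frac{1}{2} + a}$ ($w{\left(a \right)} = \frac{a + 9}{a - \frac{1}{2}} = \frac{9 + a}{- \frac{1}{2} + a}$)
$w{\left(N{\left(-4 \right)} \right)} I = \frac{2 \left(9 - 2\right)}{-1 + 2 \left(-2\right)} 14560 = 2 \frac{1}{-1 - 4} \cdot 7 \cdot 14560 = 2 \frac{1}{-5} \cdot 7 \cdot 14560 = 2 \left(- \frac{1}{5}\right) 7 \cdot 14560 = \left(- \frac{14}{5}\right) 14560 = -40768$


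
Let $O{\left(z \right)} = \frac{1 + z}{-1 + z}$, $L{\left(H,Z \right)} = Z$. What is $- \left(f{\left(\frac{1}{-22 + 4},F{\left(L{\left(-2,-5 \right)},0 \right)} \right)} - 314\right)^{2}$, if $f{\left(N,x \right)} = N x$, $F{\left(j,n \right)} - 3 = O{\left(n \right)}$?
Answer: $- \frac{7991929}{81} \approx -98666.0$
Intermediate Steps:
$O{\left(z \right)} = \frac{1 + z}{-1 + z}$
$F{\left(j,n \right)} = 3 + \frac{1 + n}{-1 + n}$
$- \left(f{\left(\frac{1}{-22 + 4},F{\left(L{\left(-2,-5 \right)},0 \right)} \right)} - 314\right)^{2} = - \left(\frac{2 \frac{1}{-1 + 0} \left(-1 + 2 \cdot 0\right)}{-22 + 4} - 314\right)^{2} = - \left(\frac{2 \frac{1}{-1} \left(-1 + 0\right)}{-18} - 314\right)^{2} = - \left(- \frac{2 \left(-1\right) \left(-1\right)}{18} - 314\right)^{2} = - \left(\left(- \frac{1}{18}\right) 2 - 314\right)^{2} = - \left(- \frac{1}{9} - 314\right)^{2} = - \left(- \frac{2827}{9}\right)^{2} = \left(-1\right) \frac{7991929}{81} = - \frac{7991929}{81}$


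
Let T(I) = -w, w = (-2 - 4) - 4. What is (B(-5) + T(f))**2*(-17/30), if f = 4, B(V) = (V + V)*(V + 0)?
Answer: -2040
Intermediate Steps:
B(V) = 2*V**2 (B(V) = (2*V)*V = 2*V**2)
w = -10 (w = -6 - 4 = -10)
T(I) = 10 (T(I) = -1*(-10) = 10)
(B(-5) + T(f))**2*(-17/30) = (2*(-5)**2 + 10)**2*(-17/30) = (2*25 + 10)**2*(-17*1/30) = (50 + 10)**2*(-17/30) = 60**2*(-17/30) = 3600*(-17/30) = -2040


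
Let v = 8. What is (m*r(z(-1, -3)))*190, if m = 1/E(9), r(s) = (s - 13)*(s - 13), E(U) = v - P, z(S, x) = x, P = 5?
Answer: 48640/3 ≈ 16213.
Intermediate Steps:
E(U) = 3 (E(U) = 8 - 1*5 = 8 - 5 = 3)
r(s) = (-13 + s)² (r(s) = (-13 + s)*(-13 + s) = (-13 + s)²)
m = ⅓ (m = 1/3 = ⅓ ≈ 0.33333)
(m*r(z(-1, -3)))*190 = ((-13 - 3)²/3)*190 = ((⅓)*(-16)²)*190 = ((⅓)*256)*190 = (256/3)*190 = 48640/3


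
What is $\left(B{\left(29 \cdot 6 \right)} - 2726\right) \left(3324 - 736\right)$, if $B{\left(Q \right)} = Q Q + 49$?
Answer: $71426212$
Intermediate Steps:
$B{\left(Q \right)} = 49 + Q^{2}$ ($B{\left(Q \right)} = Q^{2} + 49 = 49 + Q^{2}$)
$\left(B{\left(29 \cdot 6 \right)} - 2726\right) \left(3324 - 736\right) = \left(\left(49 + \left(29 \cdot 6\right)^{2}\right) - 2726\right) \left(3324 - 736\right) = \left(\left(49 + 174^{2}\right) - 2726\right) 2588 = \left(\left(49 + 30276\right) - 2726\right) 2588 = \left(30325 - 2726\right) 2588 = 27599 \cdot 2588 = 71426212$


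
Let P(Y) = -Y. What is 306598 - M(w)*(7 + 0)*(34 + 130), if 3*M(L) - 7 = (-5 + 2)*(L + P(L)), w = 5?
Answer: 911758/3 ≈ 3.0392e+5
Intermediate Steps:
M(L) = 7/3 (M(L) = 7/3 + ((-5 + 2)*(L - L))/3 = 7/3 + (-3*0)/3 = 7/3 + (⅓)*0 = 7/3 + 0 = 7/3)
306598 - M(w)*(7 + 0)*(34 + 130) = 306598 - 7*(7 + 0)/3*(34 + 130) = 306598 - (7/3)*7*164 = 306598 - 49*164/3 = 306598 - 1*8036/3 = 306598 - 8036/3 = 911758/3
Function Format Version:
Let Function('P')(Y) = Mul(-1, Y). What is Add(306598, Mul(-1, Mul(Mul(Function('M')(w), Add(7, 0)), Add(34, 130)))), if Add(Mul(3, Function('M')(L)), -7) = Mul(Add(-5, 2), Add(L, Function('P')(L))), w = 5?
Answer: Rational(911758, 3) ≈ 3.0392e+5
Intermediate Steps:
Function('M')(L) = Rational(7, 3) (Function('M')(L) = Add(Rational(7, 3), Mul(Rational(1, 3), Mul(Add(-5, 2), Add(L, Mul(-1, L))))) = Add(Rational(7, 3), Mul(Rational(1, 3), Mul(-3, 0))) = Add(Rational(7, 3), Mul(Rational(1, 3), 0)) = Add(Rational(7, 3), 0) = Rational(7, 3))
Add(306598, Mul(-1, Mul(Mul(Function('M')(w), Add(7, 0)), Add(34, 130)))) = Add(306598, Mul(-1, Mul(Mul(Rational(7, 3), Add(7, 0)), Add(34, 130)))) = Add(306598, Mul(-1, Mul(Mul(Rational(7, 3), 7), 164))) = Add(306598, Mul(-1, Mul(Rational(49, 3), 164))) = Add(306598, Mul(-1, Rational(8036, 3))) = Add(306598, Rational(-8036, 3)) = Rational(911758, 3)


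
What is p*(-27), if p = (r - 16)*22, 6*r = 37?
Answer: 5841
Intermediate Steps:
r = 37/6 (r = (⅙)*37 = 37/6 ≈ 6.1667)
p = -649/3 (p = (37/6 - 16)*22 = -59/6*22 = -649/3 ≈ -216.33)
p*(-27) = -649/3*(-27) = 5841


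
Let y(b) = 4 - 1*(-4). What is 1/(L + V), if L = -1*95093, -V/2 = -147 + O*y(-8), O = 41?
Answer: -1/95455 ≈ -1.0476e-5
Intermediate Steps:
y(b) = 8 (y(b) = 4 + 4 = 8)
V = -362 (V = -2*(-147 + 41*8) = -2*(-147 + 328) = -2*181 = -362)
L = -95093
1/(L + V) = 1/(-95093 - 362) = 1/(-95455) = -1/95455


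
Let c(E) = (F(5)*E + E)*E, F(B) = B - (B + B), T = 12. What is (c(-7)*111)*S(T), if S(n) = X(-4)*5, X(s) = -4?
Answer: 435120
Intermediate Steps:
S(n) = -20 (S(n) = -4*5 = -20)
F(B) = -B (F(B) = B - 2*B = -B)
c(E) = -4*E² (c(E) = ((-1*5)*E + E)*E = (-5*E + E)*E = (-4*E)*E = -4*E²)
(c(-7)*111)*S(T) = (-4*(-7)²*111)*(-20) = (-4*49*111)*(-20) = -196*111*(-20) = -21756*(-20) = 435120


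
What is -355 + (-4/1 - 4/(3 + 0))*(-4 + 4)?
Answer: -355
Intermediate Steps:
-355 + (-4/1 - 4/(3 + 0))*(-4 + 4) = -355 + (-4*1 - 4/3)*0 = -355 + (-4 - 4*1/3)*0 = -355 + (-4 - 4/3)*0 = -355 - 16/3*0 = -355 + 0 = -355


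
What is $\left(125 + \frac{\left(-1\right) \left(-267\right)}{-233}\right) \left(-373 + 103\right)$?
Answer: $- \frac{7791660}{233} \approx -33441.0$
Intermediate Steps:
$\left(125 + \frac{\left(-1\right) \left(-267\right)}{-233}\right) \left(-373 + 103\right) = \left(125 + 267 \left(- \frac{1}{233}\right)\right) \left(-270\right) = \left(125 - \frac{267}{233}\right) \left(-270\right) = \frac{28858}{233} \left(-270\right) = - \frac{7791660}{233}$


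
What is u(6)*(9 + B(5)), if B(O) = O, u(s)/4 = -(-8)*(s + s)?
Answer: 5376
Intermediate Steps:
u(s) = 64*s (u(s) = 4*(-(-8)*(s + s)) = 4*(-(-8)*2*s) = 4*(-(-16)*s) = 4*(16*s) = 64*s)
u(6)*(9 + B(5)) = (64*6)*(9 + 5) = 384*14 = 5376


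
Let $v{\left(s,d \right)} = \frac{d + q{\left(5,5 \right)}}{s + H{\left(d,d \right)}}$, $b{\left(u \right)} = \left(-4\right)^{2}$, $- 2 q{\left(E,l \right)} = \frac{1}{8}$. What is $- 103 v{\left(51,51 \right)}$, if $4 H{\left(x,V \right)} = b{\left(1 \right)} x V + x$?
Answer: $- \frac{83945}{167484} \approx -0.50121$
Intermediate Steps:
$q{\left(E,l \right)} = - \frac{1}{16}$ ($q{\left(E,l \right)} = - \frac{1}{2 \cdot 8} = \left(- \frac{1}{2}\right) \frac{1}{8} = - \frac{1}{16}$)
$b{\left(u \right)} = 16$
$H{\left(x,V \right)} = \frac{x}{4} + 4 V x$ ($H{\left(x,V \right)} = \frac{16 x V + x}{4} = \frac{16 V x + x}{4} = \frac{x + 16 V x}{4} = \frac{x}{4} + 4 V x$)
$v{\left(s,d \right)} = \frac{- \frac{1}{16} + d}{s + \frac{d \left(1 + 16 d\right)}{4}}$ ($v{\left(s,d \right)} = \frac{d - \frac{1}{16}}{s + \frac{d \left(1 + 16 d\right)}{4}} = \frac{- \frac{1}{16} + d}{s + \frac{d \left(1 + 16 d\right)}{4}}$)
$- 103 v{\left(51,51 \right)} = - 103 \frac{-1 + 16 \cdot 51}{4 \left(4 \cdot 51 + 51 \left(1 + 16 \cdot 51\right)\right)} = - 103 \frac{-1 + 816}{4 \left(204 + 51 \left(1 + 816\right)\right)} = - 103 \cdot \frac{1}{4} \frac{1}{204 + 51 \cdot 817} \cdot 815 = - 103 \cdot \frac{1}{4} \frac{1}{204 + 41667} \cdot 815 = - 103 \cdot \frac{1}{4} \cdot \frac{1}{41871} \cdot 815 = \left(-103\right) \frac{815}{167484} = - \frac{83945}{167484}$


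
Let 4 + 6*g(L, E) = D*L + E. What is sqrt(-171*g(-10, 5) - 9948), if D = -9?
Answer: 3*I*sqrt(5574)/2 ≈ 111.99*I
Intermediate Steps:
g(L, E) = -2/3 - 3*L/2 + E/6 (g(L, E) = -2/3 + (-9*L + E)/6 = -2/3 + (E - 9*L)/6 = -2/3 + (-3*L/2 + E/6) = -2/3 - 3*L/2 + E/6)
sqrt(-171*g(-10, 5) - 9948) = sqrt(-171*(-2/3 - 3/2*(-10) + (1/6)*5) - 9948) = sqrt(-171*(-2/3 + 15 + 5/6) - 9948) = sqrt(-171*91/6 - 9948) = sqrt(-5187/2 - 9948) = sqrt(-25083/2) = 3*I*sqrt(5574)/2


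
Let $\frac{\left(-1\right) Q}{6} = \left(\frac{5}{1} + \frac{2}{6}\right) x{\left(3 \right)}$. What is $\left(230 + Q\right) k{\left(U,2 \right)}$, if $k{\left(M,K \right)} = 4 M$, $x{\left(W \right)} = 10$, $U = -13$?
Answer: $4680$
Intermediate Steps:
$Q = -320$ ($Q = - 6 \left(\frac{5}{1} + \frac{2}{6}\right) 10 = - 6 \left(5 \cdot 1 + 2 \cdot \frac{1}{6}\right) 10 = - 6 \left(5 + \frac{1}{3}\right) 10 = - 6 \cdot \frac{16}{3} \cdot 10 = \left(-6\right) \frac{160}{3} = -320$)
$\left(230 + Q\right) k{\left(U,2 \right)} = \left(230 - 320\right) 4 \left(-13\right) = \left(-90\right) \left(-52\right) = 4680$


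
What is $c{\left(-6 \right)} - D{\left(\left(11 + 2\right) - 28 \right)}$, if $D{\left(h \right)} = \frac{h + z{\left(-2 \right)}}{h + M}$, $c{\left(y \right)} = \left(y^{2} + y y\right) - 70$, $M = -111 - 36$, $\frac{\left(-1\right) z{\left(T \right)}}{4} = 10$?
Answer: $\frac{269}{162} \approx 1.6605$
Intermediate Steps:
$z{\left(T \right)} = -40$ ($z{\left(T \right)} = \left(-4\right) 10 = -40$)
$M = -147$
$c{\left(y \right)} = -70 + 2 y^{2}$ ($c{\left(y \right)} = \left(y^{2} + y^{2}\right) - 70 = 2 y^{2} - 70 = -70 + 2 y^{2}$)
$D{\left(h \right)} = \frac{-40 + h}{-147 + h}$ ($D{\left(h \right)} = \frac{h - 40}{h - 147} = \frac{-40 + h}{-147 + h}$)
$c{\left(-6 \right)} - D{\left(\left(11 + 2\right) - 28 \right)} = \left(-70 + 2 \left(-6\right)^{2}\right) - \frac{-40 + \left(\left(11 + 2\right) - 28\right)}{-147 + \left(\left(11 + 2\right) - 28\right)} = \left(-70 + 2 \cdot 36\right) - \frac{-40 + \left(13 - 28\right)}{-147 + \left(13 - 28\right)} = \left(-70 + 72\right) - \frac{-40 - 15}{-147 - 15} = 2 - \frac{1}{-162} \left(-55\right) = 2 - \left(- \frac{1}{162}\right) \left(-55\right) = 2 - \frac{55}{162} = \frac{269}{162}$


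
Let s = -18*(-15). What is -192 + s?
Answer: 78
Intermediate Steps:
s = 270
-192 + s = -192 + 270 = 78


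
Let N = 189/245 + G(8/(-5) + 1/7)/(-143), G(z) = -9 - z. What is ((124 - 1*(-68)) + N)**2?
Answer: 307897209/8281 ≈ 37181.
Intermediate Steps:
N = 75/91 (N = 189/245 + (-9 - (8/(-5) + 1/7))/(-143) = 189*(1/245) + (-9 - (8*(-1/5) + 1*(1/7)))*(-1/143) = 27/35 + (-9 - (-8/5 + 1/7))*(-1/143) = 27/35 + (-9 - 1*(-51/35))*(-1/143) = 27/35 + (-9 + 51/35)*(-1/143) = 27/35 - 264/35*(-1/143) = 27/35 + 24/455 = 75/91 ≈ 0.82418)
((124 - 1*(-68)) + N)**2 = ((124 - 1*(-68)) + 75/91)**2 = ((124 + 68) + 75/91)**2 = (192 + 75/91)**2 = (17547/91)**2 = 307897209/8281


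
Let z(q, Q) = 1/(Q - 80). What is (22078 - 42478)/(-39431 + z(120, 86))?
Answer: 24480/47317 ≈ 0.51736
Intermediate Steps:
z(q, Q) = 1/(-80 + Q)
(22078 - 42478)/(-39431 + z(120, 86)) = (22078 - 42478)/(-39431 + 1/(-80 + 86)) = -20400/(-39431 + 1/6) = -20400/(-236585/6) = -20400*(-6/236585) = 24480/47317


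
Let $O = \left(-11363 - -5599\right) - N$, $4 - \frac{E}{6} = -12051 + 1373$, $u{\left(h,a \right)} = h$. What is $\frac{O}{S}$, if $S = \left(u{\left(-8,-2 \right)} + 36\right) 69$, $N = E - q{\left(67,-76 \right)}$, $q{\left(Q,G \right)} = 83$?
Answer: $- \frac{69773}{1932} \approx -36.114$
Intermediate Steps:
$E = 64092$ ($E = 24 - 6 \left(-12051 + 1373\right) = 24 - -64068 = 24 + 64068 = 64092$)
$N = 64009$ ($N = 64092 - 83 = 64009$)
$S = 1932$ ($S = \left(-8 + 36\right) 69 = 28 \cdot 69 = 1932$)
$O = -69773$ ($O = \left(-11363 - -5599\right) - 64009 = \left(-11363 + 5599\right) - 64009 = -5764 - 64009 = -69773$)
$\frac{O}{S} = - \frac{69773}{1932}$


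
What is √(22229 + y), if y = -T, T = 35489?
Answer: 2*I*√3315 ≈ 115.15*I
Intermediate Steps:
y = -35489 (y = -1*35489 = -35489)
√(22229 + y) = √(22229 - 35489) = √(-13260) = 2*I*√3315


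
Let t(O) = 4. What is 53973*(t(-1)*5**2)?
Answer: 5397300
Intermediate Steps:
53973*(t(-1)*5**2) = 53973*(4*5**2) = 53973*(4*25) = 53973*100 = 5397300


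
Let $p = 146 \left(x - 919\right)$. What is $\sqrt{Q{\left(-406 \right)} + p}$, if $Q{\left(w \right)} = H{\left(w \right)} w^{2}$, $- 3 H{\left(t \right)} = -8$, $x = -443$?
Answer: $\frac{2 \sqrt{541599}}{3} \approx 490.62$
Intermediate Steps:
$H{\left(t \right)} = \frac{8}{3}$ ($H{\left(t \right)} = \left(- \frac{1}{3}\right) \left(-8\right) = \frac{8}{3}$)
$Q{\left(w \right)} = \frac{8 w^{2}}{3}$
$p = -198852$ ($p = 146 \left(-443 - 919\right) = 146 \left(-1362\right) = -198852$)
$\sqrt{Q{\left(-406 \right)} + p} = \sqrt{\frac{8 \left(-406\right)^{2}}{3} - 198852} = \sqrt{\frac{8}{3} \cdot 164836 - 198852} = \sqrt{\frac{1318688}{3} - 198852} = \sqrt{\frac{722132}{3}} = \frac{2 \sqrt{541599}}{3}$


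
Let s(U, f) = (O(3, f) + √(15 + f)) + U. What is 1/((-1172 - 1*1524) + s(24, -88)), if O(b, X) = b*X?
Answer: -2936/8620169 - I*√73/8620169 ≈ -0.0003406 - 9.9116e-7*I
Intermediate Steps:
O(b, X) = X*b
s(U, f) = U + √(15 + f) + 3*f (s(U, f) = (f*3 + √(15 + f)) + U = (3*f + √(15 + f)) + U = (√(15 + f) + 3*f) + U = U + √(15 + f) + 3*f)
1/((-1172 - 1*1524) + s(24, -88)) = 1/((-1172 - 1*1524) + (24 + √(15 - 88) + 3*(-88))) = 1/((-1172 - 1524) + (24 + √(-73) - 264)) = 1/(-2696 + (24 + I*√73 - 264)) = 1/(-2696 + (-240 + I*√73)) = 1/(-2936 + I*√73)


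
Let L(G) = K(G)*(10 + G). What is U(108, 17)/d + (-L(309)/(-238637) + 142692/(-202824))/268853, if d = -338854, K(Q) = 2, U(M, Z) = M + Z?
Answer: -34127070291333616/91863585090984276297 ≈ -0.00037150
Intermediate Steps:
L(G) = 20 + 2*G (L(G) = 2*(10 + G) = 20 + 2*G)
U(108, 17)/d + (-L(309)/(-238637) + 142692/(-202824))/268853 = (108 + 17)/(-338854) + (-(20 + 2*309)/(-238637) + 142692/(-202824))/268853 = 125*(-1/338854) + (-(20 + 618)*(-1/238637) + 142692*(-1/202824))*(1/268853) = -125/338854 + (-1*638*(-1/238637) - 11891/16902)*(1/268853) = -125/338854 + (-638*(-1/238637) - 11891/16902)*(1/268853) = -125/338854 + (638/238637 - 11891/16902)*(1/268853) = -125/338854 - 2826849091/4033442574*1/268853 = -125/338854 - 2826849091/1084403136347622 = -34127070291333616/91863585090984276297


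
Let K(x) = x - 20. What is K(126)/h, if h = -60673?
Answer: -106/60673 ≈ -0.0017471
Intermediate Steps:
K(x) = -20 + x
K(126)/h = (-20 + 126)/(-60673) = 106*(-1/60673) = -106/60673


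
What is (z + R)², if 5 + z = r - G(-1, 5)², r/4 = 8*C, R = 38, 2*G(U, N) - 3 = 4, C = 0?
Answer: 6889/16 ≈ 430.56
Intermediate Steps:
G(U, N) = 7/2 (G(U, N) = 3/2 + (½)*4 = 3/2 + 2 = 7/2)
r = 0 (r = 4*(8*0) = 4*0 = 0)
z = -69/4 (z = -5 + (0 - (7/2)²) = -5 + (0 - 1*49/4) = -5 + (0 - 49/4) = -5 - 49/4 = -69/4 ≈ -17.250)
(z + R)² = (-69/4 + 38)² = (83/4)² = 6889/16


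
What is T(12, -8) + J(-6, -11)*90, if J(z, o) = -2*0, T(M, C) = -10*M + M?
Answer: -108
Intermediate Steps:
T(M, C) = -9*M
J(z, o) = 0
T(12, -8) + J(-6, -11)*90 = -9*12 + 0*90 = -108 + 0 = -108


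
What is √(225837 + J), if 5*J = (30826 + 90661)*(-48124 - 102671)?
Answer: 6*I*√101769461 ≈ 60529.0*I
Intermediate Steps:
J = -3663926433 (J = ((30826 + 90661)*(-48124 - 102671))/5 = (121487*(-150795))/5 = (⅕)*(-18319632165) = -3663926433)
√(225837 + J) = √(225837 - 3663926433) = √(-3663700596) = 6*I*√101769461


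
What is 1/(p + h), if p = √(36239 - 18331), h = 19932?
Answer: 453/9028789 - √37/18057578 ≈ 4.9836e-5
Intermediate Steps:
p = 22*√37 (p = √17908 = 22*√37 ≈ 133.82)
1/(p + h) = 1/(22*√37 + 19932) = 1/(19932 + 22*√37)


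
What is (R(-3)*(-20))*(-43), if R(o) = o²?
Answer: 7740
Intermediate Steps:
(R(-3)*(-20))*(-43) = ((-3)²*(-20))*(-43) = (9*(-20))*(-43) = -180*(-43) = 7740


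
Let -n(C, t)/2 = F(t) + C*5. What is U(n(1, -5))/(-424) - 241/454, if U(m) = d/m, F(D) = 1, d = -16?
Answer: -19273/36093 ≈ -0.53398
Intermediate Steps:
n(C, t) = -2 - 10*C (n(C, t) = -2*(1 + C*5) = -2*(1 + 5*C) = -2 - 10*C)
U(m) = -16/m
U(n(1, -5))/(-424) - 241/454 = -16/(-2 - 10*1)/(-424) - 241/454 = -16/(-2 - 10)*(-1/424) - 241*1/454 = -16/(-12)*(-1/424) - 241/454 = -16*(-1/12)*(-1/424) - 241/454 = (4/3)*(-1/424) - 241/454 = -1/318 - 241/454 = -19273/36093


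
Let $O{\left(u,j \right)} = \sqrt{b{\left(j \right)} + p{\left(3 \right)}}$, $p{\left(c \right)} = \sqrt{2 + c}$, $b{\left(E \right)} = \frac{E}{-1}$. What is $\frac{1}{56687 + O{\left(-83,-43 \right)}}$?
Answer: $\frac{1}{56687 + \sqrt{43 + \sqrt{5}}} \approx 1.7639 \cdot 10^{-5}$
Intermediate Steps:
$b{\left(E \right)} = - E$ ($b{\left(E \right)} = E \left(-1\right) = - E$)
$O{\left(u,j \right)} = \sqrt{\sqrt{5} - j}$ ($O{\left(u,j \right)} = \sqrt{- j + \sqrt{2 + 3}} = \sqrt{- j + \sqrt{5}} = \sqrt{\sqrt{5} - j}$)
$\frac{1}{56687 + O{\left(-83,-43 \right)}} = \frac{1}{56687 + \sqrt{\sqrt{5} - -43}} = \frac{1}{56687 + \sqrt{\sqrt{5} + 43}} = \frac{1}{56687 + \sqrt{43 + \sqrt{5}}}$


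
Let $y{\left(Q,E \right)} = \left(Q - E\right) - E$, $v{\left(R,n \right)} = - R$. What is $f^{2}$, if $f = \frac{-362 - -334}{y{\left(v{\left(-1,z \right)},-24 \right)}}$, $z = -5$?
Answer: $\frac{16}{49} \approx 0.32653$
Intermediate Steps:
$y{\left(Q,E \right)} = Q - 2 E$
$f = - \frac{4}{7}$ ($f = \frac{-362 - -334}{\left(-1\right) \left(-1\right) - -48} = \frac{-362 + 334}{1 + 48} = - \frac{28}{49} = \left(-28\right) \frac{1}{49} = - \frac{4}{7} \approx -0.57143$)
$f^{2} = \left(- \frac{4}{7}\right)^{2} = \frac{16}{49}$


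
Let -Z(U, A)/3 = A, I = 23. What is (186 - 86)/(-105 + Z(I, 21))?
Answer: -25/42 ≈ -0.59524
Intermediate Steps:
Z(U, A) = -3*A
(186 - 86)/(-105 + Z(I, 21)) = (186 - 86)/(-105 - 3*21) = 100/(-105 - 63) = 100/(-168) = 100*(-1/168) = -25/42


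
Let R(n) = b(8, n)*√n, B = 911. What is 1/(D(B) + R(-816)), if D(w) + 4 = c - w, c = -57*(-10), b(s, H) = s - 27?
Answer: I/(-345*I + 76*√51) ≈ -0.00083414 + 0.0013123*I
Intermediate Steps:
b(s, H) = -27 + s
c = 570
D(w) = 566 - w (D(w) = -4 + (570 - w) = 566 - w)
R(n) = -19*√n (R(n) = (-27 + 8)*√n = -19*√n)
1/(D(B) + R(-816)) = 1/((566 - 1*911) - 76*I*√51) = 1/((566 - 911) - 76*I*√51) = 1/(-345 - 76*I*√51)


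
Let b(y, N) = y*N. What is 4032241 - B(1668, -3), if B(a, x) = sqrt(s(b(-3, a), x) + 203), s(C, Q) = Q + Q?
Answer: 4032241 - sqrt(197) ≈ 4.0322e+6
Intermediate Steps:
b(y, N) = N*y
s(C, Q) = 2*Q
B(a, x) = sqrt(203 + 2*x) (B(a, x) = sqrt(2*x + 203) = sqrt(203 + 2*x))
4032241 - B(1668, -3) = 4032241 - sqrt(203 + 2*(-3)) = 4032241 - sqrt(203 - 6) = 4032241 - sqrt(197)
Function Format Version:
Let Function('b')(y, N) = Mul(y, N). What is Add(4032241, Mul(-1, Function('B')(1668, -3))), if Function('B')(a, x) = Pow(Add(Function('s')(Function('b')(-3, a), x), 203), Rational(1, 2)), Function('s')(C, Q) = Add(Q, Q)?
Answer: Add(4032241, Mul(-1, Pow(197, Rational(1, 2)))) ≈ 4.0322e+6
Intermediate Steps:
Function('b')(y, N) = Mul(N, y)
Function('s')(C, Q) = Mul(2, Q)
Function('B')(a, x) = Pow(Add(203, Mul(2, x)), Rational(1, 2)) (Function('B')(a, x) = Pow(Add(Mul(2, x), 203), Rational(1, 2)) = Pow(Add(203, Mul(2, x)), Rational(1, 2)))
Add(4032241, Mul(-1, Function('B')(1668, -3))) = Add(4032241, Mul(-1, Pow(Add(203, Mul(2, -3)), Rational(1, 2)))) = Add(4032241, Mul(-1, Pow(Add(203, -6), Rational(1, 2)))) = Add(4032241, Mul(-1, Pow(197, Rational(1, 2))))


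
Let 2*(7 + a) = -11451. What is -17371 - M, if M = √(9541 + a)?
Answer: -17371 - √15234/2 ≈ -17433.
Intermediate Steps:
a = -11465/2 (a = -7 + (½)*(-11451) = -7 - 11451/2 = -11465/2 ≈ -5732.5)
M = √15234/2 (M = √(9541 - 11465/2) = √(7617/2) = √15234/2 ≈ 61.713)
-17371 - M = -17371 - √15234/2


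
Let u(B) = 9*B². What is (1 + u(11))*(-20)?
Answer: -21800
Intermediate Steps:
(1 + u(11))*(-20) = (1 + 9*11²)*(-20) = (1 + 9*121)*(-20) = (1 + 1089)*(-20) = 1090*(-20) = -21800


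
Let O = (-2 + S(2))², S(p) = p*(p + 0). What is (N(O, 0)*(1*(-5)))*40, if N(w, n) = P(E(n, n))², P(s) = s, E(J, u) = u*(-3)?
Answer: 0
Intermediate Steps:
S(p) = p² (S(p) = p*p = p²)
E(J, u) = -3*u
O = 4 (O = (-2 + 2²)² = (-2 + 4)² = 2² = 4)
N(w, n) = 9*n² (N(w, n) = (-3*n)² = 9*n²)
(N(O, 0)*(1*(-5)))*40 = ((9*0²)*(1*(-5)))*40 = ((9*0)*(-5))*40 = (0*(-5))*40 = 0*40 = 0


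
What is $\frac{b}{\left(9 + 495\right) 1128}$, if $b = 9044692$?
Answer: $\frac{2261173}{142128} \approx 15.909$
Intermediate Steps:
$\frac{b}{\left(9 + 495\right) 1128} = \frac{9044692}{\left(9 + 495\right) 1128} = \frac{9044692}{504 \cdot 1128} = \frac{9044692}{568512} = 9044692 \cdot \frac{1}{568512} = \frac{2261173}{142128}$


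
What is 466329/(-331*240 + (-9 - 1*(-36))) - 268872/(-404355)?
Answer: -18578947851/3567893735 ≈ -5.2073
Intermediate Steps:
466329/(-331*240 + (-9 - 1*(-36))) - 268872/(-404355) = 466329/(-79440 + (-9 + 36)) - 268872*(-1/404355) = 466329/(-79440 + 27) + 89624/134785 = 466329/(-79413) + 89624/134785 = 466329*(-1/79413) + 89624/134785 = -155443/26471 + 89624/134785 = -18578947851/3567893735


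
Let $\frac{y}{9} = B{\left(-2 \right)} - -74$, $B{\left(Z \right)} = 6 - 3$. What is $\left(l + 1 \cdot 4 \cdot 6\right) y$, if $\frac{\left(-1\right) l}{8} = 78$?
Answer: $-415800$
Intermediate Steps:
$l = -624$ ($l = \left(-8\right) 78 = -624$)
$B{\left(Z \right)} = 3$
$y = 693$ ($y = 9 \left(3 - -74\right) = 9 \left(3 + 74\right) = 9 \cdot 77 = 693$)
$\left(l + 1 \cdot 4 \cdot 6\right) y = \left(-624 + 1 \cdot 4 \cdot 6\right) 693 = \left(-624 + 4 \cdot 6\right) 693 = \left(-624 + 24\right) 693 = \left(-600\right) 693 = -415800$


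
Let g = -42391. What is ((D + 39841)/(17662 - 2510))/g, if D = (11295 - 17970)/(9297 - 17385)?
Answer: -107413561/1731663532672 ≈ -6.2029e-5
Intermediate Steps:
D = 2225/2696 (D = -6675/(-8088) = -6675*(-1/8088) = 2225/2696 ≈ 0.82530)
((D + 39841)/(17662 - 2510))/g = ((2225/2696 + 39841)/(17662 - 2510))/(-42391) = ((107413561/2696)/15152)*(-1/42391) = ((107413561/2696)*(1/15152))*(-1/42391) = (107413561/40849792)*(-1/42391) = -107413561/1731663532672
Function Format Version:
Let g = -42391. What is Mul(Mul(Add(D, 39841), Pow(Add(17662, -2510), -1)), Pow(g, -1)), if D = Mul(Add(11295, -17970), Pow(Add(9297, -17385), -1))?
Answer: Rational(-107413561, 1731663532672) ≈ -6.2029e-5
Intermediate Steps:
D = Rational(2225, 2696) (D = Mul(-6675, Pow(-8088, -1)) = Mul(-6675, Rational(-1, 8088)) = Rational(2225, 2696) ≈ 0.82530)
Mul(Mul(Add(D, 39841), Pow(Add(17662, -2510), -1)), Pow(g, -1)) = Mul(Mul(Add(Rational(2225, 2696), 39841), Pow(Add(17662, -2510), -1)), Pow(-42391, -1)) = Mul(Mul(Rational(107413561, 2696), Pow(15152, -1)), Rational(-1, 42391)) = Mul(Mul(Rational(107413561, 2696), Rational(1, 15152)), Rational(-1, 42391)) = Mul(Rational(107413561, 40849792), Rational(-1, 42391)) = Rational(-107413561, 1731663532672)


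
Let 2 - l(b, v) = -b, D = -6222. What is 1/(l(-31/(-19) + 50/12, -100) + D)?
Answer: -114/708419 ≈ -0.00016092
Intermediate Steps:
l(b, v) = 2 + b (l(b, v) = 2 - (-1)*b = 2 + b)
1/(l(-31/(-19) + 50/12, -100) + D) = 1/((2 + (-31/(-19) + 50/12)) - 6222) = 1/((2 + (-31*(-1/19) + 50*(1/12))) - 6222) = 1/((2 + (31/19 + 25/6)) - 6222) = 1/((2 + 661/114) - 6222) = 1/(889/114 - 6222) = 1/(-708419/114) = -114/708419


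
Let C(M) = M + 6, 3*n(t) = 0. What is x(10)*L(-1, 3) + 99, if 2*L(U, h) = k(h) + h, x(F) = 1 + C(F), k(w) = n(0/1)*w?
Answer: 249/2 ≈ 124.50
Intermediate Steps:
n(t) = 0 (n(t) = (⅓)*0 = 0)
C(M) = 6 + M
k(w) = 0 (k(w) = 0*w = 0)
x(F) = 7 + F (x(F) = 1 + (6 + F) = 7 + F)
L(U, h) = h/2 (L(U, h) = (0 + h)/2 = h/2)
x(10)*L(-1, 3) + 99 = (7 + 10)*((½)*3) + 99 = 17*(3/2) + 99 = 51/2 + 99 = 249/2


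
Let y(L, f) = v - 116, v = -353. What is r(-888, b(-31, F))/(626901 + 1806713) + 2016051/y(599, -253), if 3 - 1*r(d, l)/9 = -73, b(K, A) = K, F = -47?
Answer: -2453144808759/570682483 ≈ -4298.6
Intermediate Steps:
r(d, l) = 684 (r(d, l) = 27 - 9*(-73) = 27 + 657 = 684)
y(L, f) = -469 (y(L, f) = -353 - 116 = -469)
r(-888, b(-31, F))/(626901 + 1806713) + 2016051/y(599, -253) = 684/(626901 + 1806713) + 2016051/(-469) = 684/2433614 + 2016051*(-1/469) = 684*(1/2433614) - 2016051/469 = 342/1216807 - 2016051/469 = -2453144808759/570682483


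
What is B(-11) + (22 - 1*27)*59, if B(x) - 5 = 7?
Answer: -283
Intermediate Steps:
B(x) = 12 (B(x) = 5 + 7 = 12)
B(-11) + (22 - 1*27)*59 = 12 + (22 - 1*27)*59 = 12 + (22 - 27)*59 = 12 - 5*59 = 12 - 295 = -283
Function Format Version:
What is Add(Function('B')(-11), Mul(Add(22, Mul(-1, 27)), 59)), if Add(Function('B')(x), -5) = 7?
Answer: -283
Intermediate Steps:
Function('B')(x) = 12 (Function('B')(x) = Add(5, 7) = 12)
Add(Function('B')(-11), Mul(Add(22, Mul(-1, 27)), 59)) = Add(12, Mul(Add(22, Mul(-1, 27)), 59)) = Add(12, Mul(Add(22, -27), 59)) = Add(12, Mul(-5, 59)) = Add(12, -295) = -283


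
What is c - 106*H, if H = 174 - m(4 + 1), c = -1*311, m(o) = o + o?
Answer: -17695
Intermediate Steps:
m(o) = 2*o
c = -311
H = 164 (H = 174 - 2*(4 + 1) = 174 - 2*5 = 174 - 1*10 = 174 - 10 = 164)
c - 106*H = -311 - 106*164 = -311 - 17384 = -17695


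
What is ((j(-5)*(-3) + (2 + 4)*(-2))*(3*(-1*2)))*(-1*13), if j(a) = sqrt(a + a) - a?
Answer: -2106 - 234*I*sqrt(10) ≈ -2106.0 - 739.97*I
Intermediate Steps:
j(a) = -a + sqrt(2)*sqrt(a) (j(a) = sqrt(2*a) - a = sqrt(2)*sqrt(a) - a = -a + sqrt(2)*sqrt(a))
((j(-5)*(-3) + (2 + 4)*(-2))*(3*(-1*2)))*(-1*13) = (((-1*(-5) + sqrt(2)*sqrt(-5))*(-3) + (2 + 4)*(-2))*(3*(-1*2)))*(-1*13) = (((5 + sqrt(2)*(I*sqrt(5)))*(-3) + 6*(-2))*(3*(-2)))*(-13) = (((5 + I*sqrt(10))*(-3) - 12)*(-6))*(-13) = (((-15 - 3*I*sqrt(10)) - 12)*(-6))*(-13) = ((-27 - 3*I*sqrt(10))*(-6))*(-13) = (162 + 18*I*sqrt(10))*(-13) = -2106 - 234*I*sqrt(10)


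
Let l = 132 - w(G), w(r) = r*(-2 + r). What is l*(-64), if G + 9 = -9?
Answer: 14592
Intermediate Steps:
G = -18 (G = -9 - 9 = -18)
l = -228 (l = 132 - (-18)*(-2 - 18) = 132 - (-18)*(-20) = 132 - 1*360 = 132 - 360 = -228)
l*(-64) = -228*(-64) = 14592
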